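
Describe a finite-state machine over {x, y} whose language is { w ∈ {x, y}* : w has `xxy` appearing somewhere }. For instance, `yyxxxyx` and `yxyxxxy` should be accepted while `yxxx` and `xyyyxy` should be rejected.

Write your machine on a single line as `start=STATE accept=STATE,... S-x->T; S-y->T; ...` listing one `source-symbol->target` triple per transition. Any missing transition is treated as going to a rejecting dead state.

States q0..q2 record the length of the longest prefix of `xxy` that matches the current input suffix. Reaching q3 means `xxy` has been seen, and we stay there forever. Accept from q3.
4 states suffice.
        x   y  
>  q0   q1  q0 
   q1   q2  q0 
   q2   q2  q3 
 * q3   q3  q3 
(> = start, * = accepting)

start=q0; accept=q3; q0-x->q1; q0-y->q0; q1-x->q2; q1-y->q0; q2-x->q2; q2-y->q3; q3-x->q3; q3-y->q3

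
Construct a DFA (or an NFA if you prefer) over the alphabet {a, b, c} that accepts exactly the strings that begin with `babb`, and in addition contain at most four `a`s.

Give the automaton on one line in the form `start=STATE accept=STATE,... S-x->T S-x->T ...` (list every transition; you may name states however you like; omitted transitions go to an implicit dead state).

Run two small machines in parallel and take their product. The first has 6 states tracking whether the input so far still matches the prefix `babb`; the second has 6 states tracking the count of `a`s, saturating at 5. A product state is a pair (one from each), accepting exactly when both do. After merging equivalent states the machine shrinks.
        a   b   c  
>  q0   q1  q2  q1 
   q1   q1  q1  q1 
   q2   q3  q1  q1 
   q3   q1  q4  q1 
   q4   q1  q5  q1 
 * q5   q6  q5  q5 
 * q6   q7  q6  q6 
 * q7   q8  q7  q7 
 * q8   q1  q8  q8 
(> = start, * = accepting)

start=q0 accept=q5,q6,q7,q8 q0-a->q1 q0-b->q2 q0-c->q1 q1-a->q1 q1-b->q1 q1-c->q1 q2-a->q3 q2-b->q1 q2-c->q1 q3-a->q1 q3-b->q4 q3-c->q1 q4-a->q1 q4-b->q5 q4-c->q1 q5-a->q6 q5-b->q5 q5-c->q5 q6-a->q7 q6-b->q6 q6-c->q6 q7-a->q8 q7-b->q7 q7-c->q7 q8-a->q1 q8-b->q8 q8-c->q8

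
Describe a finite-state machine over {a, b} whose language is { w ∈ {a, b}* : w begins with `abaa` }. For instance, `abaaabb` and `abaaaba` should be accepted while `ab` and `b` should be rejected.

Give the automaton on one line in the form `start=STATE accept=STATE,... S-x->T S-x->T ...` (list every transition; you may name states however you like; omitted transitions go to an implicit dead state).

start=s0 accept=s4 s0-a->s1 s0-b->s5 s1-a->s5 s1-b->s2 s2-a->s3 s2-b->s5 s3-a->s4 s3-b->s5 s4-a->s4 s4-b->s4 s5-a->s5 s5-b->s5

Check the first 4 symbols one by one: s0 through s3 record how many have matched `abaa` so far; any wrong symbol goes to the dead state s5. After all 4 match we enter the accepting sink s4.
6 states suffice.
        a   b  
>  s0   s1  s5 
   s1   s5  s2 
   s2   s3  s5 
   s3   s4  s5 
 * s4   s4  s4 
   s5   s5  s5 
(> = start, * = accepting)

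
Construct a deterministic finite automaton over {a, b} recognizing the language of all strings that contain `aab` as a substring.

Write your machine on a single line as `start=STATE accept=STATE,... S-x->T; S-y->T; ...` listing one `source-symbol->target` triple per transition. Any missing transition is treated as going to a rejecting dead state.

Track how much of `aab` has been matched so far: state S0 is no progress, S3 is the absorbing accept state reached once `aab` has occurred. Intermediate states record partial matches; on a mismatch, fall back to the longest reusable overlap.
A 4-state machine:
        a   b  
>  S0   S1  S0 
   S1   S2  S0 
   S2   S2  S3 
 * S3   S3  S3 
(> = start, * = accepting)

start=S0; accept=S3; S0-a->S1; S0-b->S0; S1-a->S2; S1-b->S0; S2-a->S2; S2-b->S3; S3-a->S3; S3-b->S3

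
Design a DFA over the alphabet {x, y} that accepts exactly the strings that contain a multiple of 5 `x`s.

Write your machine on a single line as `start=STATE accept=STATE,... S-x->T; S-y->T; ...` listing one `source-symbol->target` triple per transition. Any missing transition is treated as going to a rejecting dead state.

start=q0; accept=q0; q0-x->q1; q0-y->q0; q1-x->q2; q1-y->q1; q2-x->q3; q2-y->q2; q3-x->q4; q3-y->q3; q4-x->q0; q4-y->q4

The only thing that matters is how many `x`s have appeared, reduced mod 5. Use one state per residue: q0 for 0, …, q4 for 4. Reading `x` moves to the next residue; anything else stays put. q0 is accepting.
A 5-state machine:
        x   y  
>* q0   q1  q0 
   q1   q2  q1 
   q2   q3  q2 
   q3   q4  q3 
   q4   q0  q4 
(> = start, * = accepting)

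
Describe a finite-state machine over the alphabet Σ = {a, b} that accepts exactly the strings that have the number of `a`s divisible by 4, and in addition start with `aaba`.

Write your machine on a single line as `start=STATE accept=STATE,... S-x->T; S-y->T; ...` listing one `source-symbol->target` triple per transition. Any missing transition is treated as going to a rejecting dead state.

Build one automaton per condition and run them in lockstep. One (4 states) tracks the count of `a`s modulo 4; the other (6 states) tracks whether the input so far still matches the prefix `aaba`. Each combined state is a pair, one component from each; accept when both components accept.
12 states suffice.
          a    b  
>  q0     q1   q2 
   q1     q3   q4 
   q2     q4   q2 
   q3     q5   q6 
   q4     q7   q4 
   q5     q2   q5 
   q6     q8   q7 
   q7     q5   q7 
   q8     q9   q8 
 * q9    q10   q9 
   q10   q11  q10 
   q11    q8  q11 
(> = start, * = accepting)

start=q0; accept=q9; q0-a->q1; q0-b->q2; q1-a->q3; q1-b->q4; q2-a->q4; q2-b->q2; q3-a->q5; q3-b->q6; q4-a->q7; q4-b->q4; q5-a->q2; q5-b->q5; q6-a->q8; q6-b->q7; q7-a->q5; q7-b->q7; q8-a->q9; q8-b->q8; q9-a->q10; q9-b->q9; q10-a->q11; q10-b->q10; q11-a->q8; q11-b->q11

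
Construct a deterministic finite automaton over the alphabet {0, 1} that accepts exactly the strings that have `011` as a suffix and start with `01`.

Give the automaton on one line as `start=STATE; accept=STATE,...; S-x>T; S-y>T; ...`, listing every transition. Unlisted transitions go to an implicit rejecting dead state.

start=q0; accept=q5; q0-0>q1; q0-1>q2; q1-0>q2; q1-1>q3; q2-0>q2; q2-1>q2; q3-0>q4; q3-1>q5; q4-0>q4; q4-1>q3; q5-0>q4; q5-1>q6; q6-0>q4; q6-1>q6

Handle the two conditions separately and then intersect. The first has 4 states tracking how much of the suffix `011` has currently been matched; the second has 4 states tracking whether the input so far still matches the prefix `01`. A product state is a pair (one from each), accepting exactly when both do. Minimizing collapses redundant product states.
With 7 states:
        0   1  
>  q0   q1  q2 
   q1   q2  q3 
   q2   q2  q2 
   q3   q4  q5 
   q4   q4  q3 
 * q5   q4  q6 
   q6   q4  q6 
(> = start, * = accepting)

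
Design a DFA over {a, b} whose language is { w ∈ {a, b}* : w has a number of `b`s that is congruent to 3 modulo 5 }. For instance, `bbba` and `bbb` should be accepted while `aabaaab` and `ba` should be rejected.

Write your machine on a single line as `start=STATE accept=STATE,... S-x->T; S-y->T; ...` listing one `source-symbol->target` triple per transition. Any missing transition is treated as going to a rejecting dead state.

The only thing that matters is how many `b`s have appeared, reduced mod 5. Use one state per residue: S0 for 0, …, S4 for 4. Reading `b` moves to the next residue; anything else stays put. S3 is accepting.
A 5-state machine:
        a   b  
>  S0   S0  S1 
   S1   S1  S2 
   S2   S2  S3 
 * S3   S3  S4 
   S4   S4  S0 
(> = start, * = accepting)

start=S0; accept=S3; S0-a->S0; S0-b->S1; S1-a->S1; S1-b->S2; S2-a->S2; S2-b->S3; S3-a->S3; S3-b->S4; S4-a->S4; S4-b->S0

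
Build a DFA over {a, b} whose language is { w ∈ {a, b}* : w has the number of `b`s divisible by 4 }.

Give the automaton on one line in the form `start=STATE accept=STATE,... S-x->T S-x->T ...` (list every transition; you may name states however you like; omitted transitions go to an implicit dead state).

start=s0 accept=s0 s0-a->s0 s0-b->s1 s1-a->s1 s1-b->s2 s2-a->s2 s2-b->s3 s3-a->s3 s3-b->s0

Keep the running count of `b`s modulo 4: each `b` advances along the cycle s0 → s1 → s2 → s3 → s0 while other symbols loop. Accept at s0.
A 4-state machine:
        a   b  
>* s0   s0  s1 
   s1   s1  s2 
   s2   s2  s3 
   s3   s3  s0 
(> = start, * = accepting)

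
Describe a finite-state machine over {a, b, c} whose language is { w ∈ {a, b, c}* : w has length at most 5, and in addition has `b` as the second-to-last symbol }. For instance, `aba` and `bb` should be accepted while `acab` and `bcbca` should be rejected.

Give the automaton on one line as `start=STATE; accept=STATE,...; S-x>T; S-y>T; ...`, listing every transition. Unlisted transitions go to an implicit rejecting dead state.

Run two small machines in parallel and take their product. The first has 7 states tracking the input length, saturating at 6; the second has 13 states tracking the last 2 symbols read. A product state is a pair (one from each), accepting exactly when both do. Equivalent product states are then merged.
          a    b    c  
>  q0     q1   q2   q1 
   q1     q3   q4   q3 
   q2     q5   q6   q5 
   q3     q7   q8   q7 
   q4     q9  q10   q9 
 * q5     q7   q8   q7 
 * q6     q9  q10   q9 
   q7    q11  q12  q11 
   q8    q13  q14  q13 
 * q9    q11  q12  q11 
 * q10   q13  q14  q13 
   q11   q11  q11  q11 
   q12   q13  q13  q13 
 * q13   q11  q11  q11 
 * q14   q13  q13  q13 
(> = start, * = accepting)

start=q0; accept=q5,q6,q9,q10,q13,q14; q0-a>q1; q0-b>q2; q0-c>q1; q1-a>q3; q1-b>q4; q1-c>q3; q2-a>q5; q2-b>q6; q2-c>q5; q3-a>q7; q3-b>q8; q3-c>q7; q4-a>q9; q4-b>q10; q4-c>q9; q5-a>q7; q5-b>q8; q5-c>q7; q6-a>q9; q6-b>q10; q6-c>q9; q7-a>q11; q7-b>q12; q7-c>q11; q8-a>q13; q8-b>q14; q8-c>q13; q9-a>q11; q9-b>q12; q9-c>q11; q10-a>q13; q10-b>q14; q10-c>q13; q11-a>q11; q11-b>q11; q11-c>q11; q12-a>q13; q12-b>q13; q12-c>q13; q13-a>q11; q13-b>q11; q13-c>q11; q14-a>q13; q14-b>q13; q14-c>q13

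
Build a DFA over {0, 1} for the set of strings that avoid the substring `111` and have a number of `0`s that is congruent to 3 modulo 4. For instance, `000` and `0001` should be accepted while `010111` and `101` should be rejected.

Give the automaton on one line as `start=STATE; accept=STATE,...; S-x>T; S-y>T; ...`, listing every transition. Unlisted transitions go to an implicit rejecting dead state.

Run two small machines in parallel and take their product. One (4 states) tracks partial matches of the forbidden pattern `111`; the other (4 states) tracks the count of `0`s modulo 4. Each combined state is a pair, one component from each; accept when both components accept. After merging equivalent states the machine shrinks.
With 13 states:
          0    1  
>  s0     s1   s2 
   s1     s3   s4 
   s2     s1   s5 
   s3     s6   s7 
   s4     s3   s8 
   s5     s1   s9 
 * s6     s0  s10 
   s7     s6  s11 
   s8     s3   s9 
   s9     s9   s9 
 * s10    s0  s12 
   s11    s6   s9 
 * s12    s0   s9 
(> = start, * = accepting)

start=s0; accept=s6,s10,s12; s0-0>s1; s0-1>s2; s1-0>s3; s1-1>s4; s2-0>s1; s2-1>s5; s3-0>s6; s3-1>s7; s4-0>s3; s4-1>s8; s5-0>s1; s5-1>s9; s6-0>s0; s6-1>s10; s7-0>s6; s7-1>s11; s8-0>s3; s8-1>s9; s9-0>s9; s9-1>s9; s10-0>s0; s10-1>s12; s11-0>s6; s11-1>s9; s12-0>s0; s12-1>s9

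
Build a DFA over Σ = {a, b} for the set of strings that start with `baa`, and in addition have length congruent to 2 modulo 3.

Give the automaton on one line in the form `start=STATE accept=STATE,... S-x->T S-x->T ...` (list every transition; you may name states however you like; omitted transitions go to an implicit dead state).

Run two small machines in parallel and take their product. The first has 5 states tracking whether the input so far still matches the prefix `baa`; the second has 3 states tracking the input length modulo 3. A product state is a pair (one from each), accepting exactly when both do.
With 9 states:
        a   b  
>  s0   s1  s2 
   s1   s3  s3 
   s2   s4  s3 
   s3   s5  s5 
   s4   s6  s5 
   s5   s1  s1 
   s6   s7  s7 
   s7   s8  s8 
 * s8   s6  s6 
(> = start, * = accepting)

start=s0 accept=s8 s0-a->s1 s0-b->s2 s1-a->s3 s1-b->s3 s2-a->s4 s2-b->s3 s3-a->s5 s3-b->s5 s4-a->s6 s4-b->s5 s5-a->s1 s5-b->s1 s6-a->s7 s6-b->s7 s7-a->s8 s7-b->s8 s8-a->s6 s8-b->s6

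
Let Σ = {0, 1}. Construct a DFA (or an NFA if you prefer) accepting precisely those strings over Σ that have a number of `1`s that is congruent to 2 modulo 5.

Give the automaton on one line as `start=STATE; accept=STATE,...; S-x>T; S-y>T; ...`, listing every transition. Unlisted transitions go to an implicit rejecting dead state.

start=q0; accept=q2; q0-0>q0; q0-1>q1; q1-0>q1; q1-1>q2; q2-0>q2; q2-1>q3; q3-0>q3; q3-1>q4; q4-0>q4; q4-1>q0

Keep the running count of `1`s modulo 5: each `1` advances along the cycle q0 → q1 → q2 → q3 → q4 → q0 while other symbols loop. Accept at q2.
5 states suffice.
        0   1  
>  q0   q0  q1 
   q1   q1  q2 
 * q2   q2  q3 
   q3   q3  q4 
   q4   q4  q0 
(> = start, * = accepting)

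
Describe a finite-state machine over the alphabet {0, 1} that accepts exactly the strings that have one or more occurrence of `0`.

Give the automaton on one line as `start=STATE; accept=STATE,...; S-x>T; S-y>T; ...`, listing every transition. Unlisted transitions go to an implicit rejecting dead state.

start=q0; accept=q1,q2; q0-0>q1; q0-1>q0; q1-0>q2; q1-1>q1; q2-0>q2; q2-1>q2

Count `0`s, saturating at 2: state q0 means no `0` yet, q1 means one `0` seen, q2 means more than one. Each `0` increments (capped at q2); other symbols loop. Accept from {q1, q2}.
        0   1  
>  q0   q1  q0 
 * q1   q2  q1 
 * q2   q2  q2 
(> = start, * = accepting)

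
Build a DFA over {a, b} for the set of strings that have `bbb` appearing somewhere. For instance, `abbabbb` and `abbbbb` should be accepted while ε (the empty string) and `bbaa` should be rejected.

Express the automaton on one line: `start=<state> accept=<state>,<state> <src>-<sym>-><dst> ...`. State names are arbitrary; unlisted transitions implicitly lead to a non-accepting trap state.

Track how much of `bbb` has been matched so far: state q0 is no progress, q3 is the absorbing accept state reached once `bbb` has occurred. Intermediate states record partial matches; on a mismatch, fall back to the longest reusable overlap.
4 states suffice.
        a   b  
>  q0   q0  q1 
   q1   q0  q2 
   q2   q0  q3 
 * q3   q3  q3 
(> = start, * = accepting)

start=q0 accept=q3 q0-a->q0 q0-b->q1 q1-a->q0 q1-b->q2 q2-a->q0 q2-b->q3 q3-a->q3 q3-b->q3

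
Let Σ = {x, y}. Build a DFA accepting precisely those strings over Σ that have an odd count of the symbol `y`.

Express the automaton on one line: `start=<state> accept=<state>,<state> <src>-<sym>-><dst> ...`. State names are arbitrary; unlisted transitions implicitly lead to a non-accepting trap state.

Keep the running count of `y`s modulo 2: each `y` advances along the cycle q0 → q1 → q0 while other symbols loop. Accept at q1.
2 states suffice.
        x   y  
>  q0   q0  q1 
 * q1   q1  q0 
(> = start, * = accepting)

start=q0 accept=q1 q0-x->q0 q0-y->q1 q1-x->q1 q1-y->q0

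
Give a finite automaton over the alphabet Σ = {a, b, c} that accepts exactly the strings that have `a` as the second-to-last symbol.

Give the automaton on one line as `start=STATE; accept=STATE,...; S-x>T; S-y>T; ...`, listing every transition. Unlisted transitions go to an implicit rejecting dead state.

start=q0; accept=q4,q5,q6; q0-a>q1; q0-b>q2; q0-c>q3; q1-a>q4; q1-b>q5; q1-c>q6; q2-a>q7; q2-b>q8; q2-c>q9; q3-a>q10; q3-b>q11; q3-c>q12; q4-a>q4; q4-b>q5; q4-c>q6; q5-a>q7; q5-b>q8; q5-c>q9; q6-a>q10; q6-b>q11; q6-c>q12; q7-a>q4; q7-b>q5; q7-c>q6; q8-a>q7; q8-b>q8; q8-c>q9; q9-a>q10; q9-b>q11; q9-c>q12; q10-a>q4; q10-b>q5; q10-c>q6; q11-a>q7; q11-b>q8; q11-c>q9; q12-a>q10; q12-b>q11; q12-c>q12

Because acceptance depends on a position counted from the end, the machine has to buffer the most recent 2 symbols. Make each state the string of the last up-to-2 symbols read; on input `x` shift the window left and append `x`. Accept when the buffered window has length 2 and begins with `a`.
A 13-state machine:
          a    b    c  
>  q0     q1   q2   q3 
   q1     q4   q5   q6 
   q2     q7   q8   q9 
   q3    q10  q11  q12 
 * q4     q4   q5   q6 
 * q5     q7   q8   q9 
 * q6    q10  q11  q12 
   q7     q4   q5   q6 
   q8     q7   q8   q9 
   q9    q10  q11  q12 
   q10    q4   q5   q6 
   q11    q7   q8   q9 
   q12   q10  q11  q12 
(> = start, * = accepting)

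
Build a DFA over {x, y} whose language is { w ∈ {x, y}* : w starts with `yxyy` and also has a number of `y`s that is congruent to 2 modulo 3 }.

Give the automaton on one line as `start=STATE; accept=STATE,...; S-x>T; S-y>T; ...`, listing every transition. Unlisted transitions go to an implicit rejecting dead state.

start=q0; accept=q7; q0-x>q1; q0-y>q2; q1-x>q1; q1-y>q1; q2-x>q3; q2-y>q1; q3-x>q1; q3-y>q4; q4-x>q1; q4-y>q5; q5-x>q5; q5-y>q6; q6-x>q6; q6-y>q7; q7-x>q7; q7-y>q5

Build one automaton per condition and run them in lockstep. The first has 6 states tracking whether the input so far still matches the prefix `yxyy`; the second has 3 states tracking the count of `y`s modulo 3. A product state is a pair (one from each), accepting exactly when both do. After merging equivalent states the machine shrinks.
An 8-state machine:
        x   y  
>  q0   q1  q2 
   q1   q1  q1 
   q2   q3  q1 
   q3   q1  q4 
   q4   q1  q5 
   q5   q5  q6 
   q6   q6  q7 
 * q7   q7  q5 
(> = start, * = accepting)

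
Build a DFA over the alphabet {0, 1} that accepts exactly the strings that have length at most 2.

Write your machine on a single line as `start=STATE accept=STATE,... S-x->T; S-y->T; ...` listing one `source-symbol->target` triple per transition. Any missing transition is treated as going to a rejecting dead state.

We only need to distinguish lengths 0, 1, …, 2, and '>2'. Chain A → B → C → D on every symbol, with D looping. Accepting states: {A, B, C}.
With 4 states:
       0  1 
>* A   B  B 
 * B   C  C 
 * C   D  D 
   D   D  D 
(> = start, * = accepting)

start=A; accept=A,B,C; A-0->B; A-1->B; B-0->C; B-1->C; C-0->D; C-1->D; D-0->D; D-1->D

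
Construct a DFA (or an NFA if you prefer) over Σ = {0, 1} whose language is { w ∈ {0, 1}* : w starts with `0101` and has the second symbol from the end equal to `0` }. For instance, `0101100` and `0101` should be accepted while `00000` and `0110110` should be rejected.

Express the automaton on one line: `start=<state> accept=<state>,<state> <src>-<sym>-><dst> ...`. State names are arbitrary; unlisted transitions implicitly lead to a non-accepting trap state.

Run two small machines in parallel and take their product. One (6 states) tracks whether the input so far still matches the prefix `0101`; the other (7 states) tracks the last 2 symbols read. Each combined state is a pair, one component from each; accept when both components accept. Equivalent product states are then merged.
        0   1  
>  q0   q1  q2 
   q1   q2  q3 
   q2   q2  q2 
   q3   q4  q2 
   q4   q2  q5 
 * q5   q6  q7 
   q6   q8  q5 
   q7   q6  q7 
 * q8   q8  q5 
(> = start, * = accepting)

start=q0 accept=q5,q8 q0-0->q1 q0-1->q2 q1-0->q2 q1-1->q3 q2-0->q2 q2-1->q2 q3-0->q4 q3-1->q2 q4-0->q2 q4-1->q5 q5-0->q6 q5-1->q7 q6-0->q8 q6-1->q5 q7-0->q6 q7-1->q7 q8-0->q8 q8-1->q5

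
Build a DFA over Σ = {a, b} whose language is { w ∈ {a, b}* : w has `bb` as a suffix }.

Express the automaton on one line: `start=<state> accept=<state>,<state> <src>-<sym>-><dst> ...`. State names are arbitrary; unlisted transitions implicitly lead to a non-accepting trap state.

start=q0 accept=q2 q0-a->q0 q0-b->q1 q1-a->q0 q1-b->q2 q2-a->q0 q2-b->q2

Remember how much of `bb` the current input suffix matches. State q0 means no match yet; q1 means the last symbol is `b`; q2 means the last 2 symbols are `bb`. Only q2 accepts. On a mismatch, fall back to the longest proper suffix that is still a prefix of `bb`.
With 3 states:
        a   b  
>  q0   q0  q1 
   q1   q0  q2 
 * q2   q0  q2 
(> = start, * = accepting)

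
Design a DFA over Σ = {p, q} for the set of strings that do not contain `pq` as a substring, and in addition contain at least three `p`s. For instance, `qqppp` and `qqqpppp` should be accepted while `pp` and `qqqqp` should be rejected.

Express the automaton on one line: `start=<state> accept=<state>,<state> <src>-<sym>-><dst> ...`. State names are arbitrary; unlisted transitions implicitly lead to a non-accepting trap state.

start=S0 accept=S4 S0-p->S1 S0-q->S0 S1-p->S2 S1-q->S3 S2-p->S4 S2-q->S3 S3-p->S3 S3-q->S3 S4-p->S4 S4-q->S3

Build one automaton per condition and run them in lockstep. The first has 3 states tracking partial matches of the forbidden pattern `pq`; the second has 5 states tracking the count of `p`s, saturating at 4. A product state is a pair (one from each), accepting exactly when both do. Minimizing collapses redundant product states.
5 states suffice.
        p   q  
>  S0   S1  S0 
   S1   S2  S3 
   S2   S4  S3 
   S3   S3  S3 
 * S4   S4  S3 
(> = start, * = accepting)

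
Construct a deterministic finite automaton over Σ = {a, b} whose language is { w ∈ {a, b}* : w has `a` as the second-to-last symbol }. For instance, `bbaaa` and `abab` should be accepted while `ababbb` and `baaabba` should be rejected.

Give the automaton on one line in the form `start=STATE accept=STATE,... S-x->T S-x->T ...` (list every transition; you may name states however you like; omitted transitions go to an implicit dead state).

A DFA must remember the last 2 symbols (since which symbol is second-to-last isn't known until the input ends). Use one state per possible window of the last ≤2 symbols; accept from those whose window starts with `a`.
7 states suffice.
        a   b  
>  S0   S1  S2 
   S1   S3  S4 
   S2   S5  S6 
 * S3   S3  S4 
 * S4   S5  S6 
   S5   S3  S4 
   S6   S5  S6 
(> = start, * = accepting)

start=S0 accept=S3,S4 S0-a->S1 S0-b->S2 S1-a->S3 S1-b->S4 S2-a->S5 S2-b->S6 S3-a->S3 S3-b->S4 S4-a->S5 S4-b->S6 S5-a->S3 S5-b->S4 S6-a->S5 S6-b->S6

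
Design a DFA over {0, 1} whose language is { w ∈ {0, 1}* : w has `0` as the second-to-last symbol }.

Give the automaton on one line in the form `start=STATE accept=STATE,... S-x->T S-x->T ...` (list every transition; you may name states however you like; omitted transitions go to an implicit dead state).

start=q0 accept=q3,q4 q0-0->q1 q0-1->q2 q1-0->q3 q1-1->q4 q2-0->q5 q2-1->q6 q3-0->q3 q3-1->q4 q4-0->q5 q4-1->q6 q5-0->q3 q5-1->q4 q6-0->q5 q6-1->q6

A DFA must remember the last 2 symbols (since which symbol is second-to-last isn't known until the input ends). Use one state per possible window of the last ≤2 symbols; accept from those whose window starts with `0`.
A 7-state machine:
        0   1  
>  q0   q1  q2 
   q1   q3  q4 
   q2   q5  q6 
 * q3   q3  q4 
 * q4   q5  q6 
   q5   q3  q4 
   q6   q5  q6 
(> = start, * = accepting)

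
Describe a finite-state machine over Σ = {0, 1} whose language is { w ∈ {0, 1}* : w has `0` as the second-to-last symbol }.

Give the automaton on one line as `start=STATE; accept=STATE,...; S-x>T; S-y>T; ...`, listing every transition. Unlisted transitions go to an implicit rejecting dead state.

Because acceptance depends on a position counted from the end, the machine has to buffer the most recent 2 symbols. Make each state the string of the last up-to-2 symbols read; on input `x` shift the window left and append `x`. Accept when the buffered window has length 2 and begins with `0`.
       0  1 
>  A   B  C 
   B   D  E 
   C   F  G 
 * D   D  E 
 * E   F  G 
   F   D  E 
   G   F  G 
(> = start, * = accepting)

start=A; accept=D,E; A-0>B; A-1>C; B-0>D; B-1>E; C-0>F; C-1>G; D-0>D; D-1>E; E-0>F; E-1>G; F-0>D; F-1>E; G-0>F; G-1>G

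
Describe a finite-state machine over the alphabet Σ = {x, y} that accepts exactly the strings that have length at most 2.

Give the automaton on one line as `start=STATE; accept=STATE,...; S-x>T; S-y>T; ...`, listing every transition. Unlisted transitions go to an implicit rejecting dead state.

start=s0; accept=s0,s1,s2; s0-x>s1; s0-y>s1; s1-x>s2; s1-y>s2; s2-x>s3; s2-y>s3; s3-x>s3; s3-y>s3

We only need to distinguish lengths 0, 1, …, 2, and '>2'. Chain s0 → s1 → s2 → s3 on every symbol, with s3 looping. Accepting states: {s0, s1, s2}.
With 4 states:
        x   y  
>* s0   s1  s1 
 * s1   s2  s2 
 * s2   s3  s3 
   s3   s3  s3 
(> = start, * = accepting)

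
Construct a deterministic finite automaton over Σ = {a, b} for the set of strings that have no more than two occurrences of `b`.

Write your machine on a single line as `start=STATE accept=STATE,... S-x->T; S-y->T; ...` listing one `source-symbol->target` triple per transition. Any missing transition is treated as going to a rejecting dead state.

start=q0; accept=q0,q1,q2; q0-a->q0; q0-b->q1; q1-a->q1; q1-b->q2; q2-a->q2; q2-b->q3; q3-a->q3; q3-b->q3

Count `b`s, saturating at 3: states q0 through q2 mean 0 through 2 `b`s seen; q3 means more than 2. Each `b` increments (capped at q3); other symbols loop. Accept from {q0, q1, q2}.
With 4 states:
        a   b  
>* q0   q0  q1 
 * q1   q1  q2 
 * q2   q2  q3 
   q3   q3  q3 
(> = start, * = accepting)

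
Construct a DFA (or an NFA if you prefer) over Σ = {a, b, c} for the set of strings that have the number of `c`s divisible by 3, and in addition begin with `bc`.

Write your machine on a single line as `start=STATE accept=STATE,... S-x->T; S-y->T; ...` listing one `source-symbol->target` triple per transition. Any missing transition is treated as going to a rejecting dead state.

start=s0; accept=s5; s0-a->s1; s0-b->s2; s0-c->s1; s1-a->s1; s1-b->s1; s1-c->s1; s2-a->s1; s2-b->s1; s2-c->s3; s3-a->s3; s3-b->s3; s3-c->s4; s4-a->s4; s4-b->s4; s4-c->s5; s5-a->s5; s5-b->s5; s5-c->s3

Run two small machines in parallel and take their product. One (3 states) tracks the count of `c`s modulo 3; the other (4 states) tracks whether the input so far still matches the prefix `bc`. Each combined state is a pair, one component from each; accept when both components accept. Equivalent product states are then merged.
A 6-state machine:
        a   b   c  
>  s0   s1  s2  s1 
   s1   s1  s1  s1 
   s2   s1  s1  s3 
   s3   s3  s3  s4 
   s4   s4  s4  s5 
 * s5   s5  s5  s3 
(> = start, * = accepting)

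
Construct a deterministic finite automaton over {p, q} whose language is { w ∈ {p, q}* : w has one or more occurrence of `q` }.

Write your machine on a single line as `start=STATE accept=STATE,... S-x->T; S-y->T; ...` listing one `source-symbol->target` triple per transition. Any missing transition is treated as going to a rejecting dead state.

Count `q`s, saturating at 2: state S0 means no `q` yet, S1 means one `q` seen, S2 means more than one. Each `q` increments (capped at S2); other symbols loop. Accept from {S1, S2}.
3 states suffice.
        p   q  
>  S0   S0  S1 
 * S1   S1  S2 
 * S2   S2  S2 
(> = start, * = accepting)

start=S0; accept=S1,S2; S0-p->S0; S0-q->S1; S1-p->S1; S1-q->S2; S2-p->S2; S2-q->S2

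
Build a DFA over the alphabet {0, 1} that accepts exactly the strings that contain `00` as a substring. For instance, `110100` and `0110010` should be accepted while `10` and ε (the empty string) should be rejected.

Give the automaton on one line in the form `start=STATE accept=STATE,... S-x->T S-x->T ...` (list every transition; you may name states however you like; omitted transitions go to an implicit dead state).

States s0..s1 record the length of the longest prefix of `00` that matches the current input suffix. Reaching s2 means `00` has been seen, and we stay there forever. Accept from s2.
With 3 states:
        0   1  
>  s0   s1  s0 
   s1   s2  s0 
 * s2   s2  s2 
(> = start, * = accepting)

start=s0 accept=s2 s0-0->s1 s0-1->s0 s1-0->s2 s1-1->s0 s2-0->s2 s2-1->s2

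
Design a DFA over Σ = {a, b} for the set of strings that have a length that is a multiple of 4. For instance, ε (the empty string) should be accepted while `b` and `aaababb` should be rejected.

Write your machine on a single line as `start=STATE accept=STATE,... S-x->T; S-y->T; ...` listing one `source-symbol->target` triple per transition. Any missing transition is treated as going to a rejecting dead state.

start=q0; accept=q0; q0-a->q1; q0-b->q1; q1-a->q2; q1-b->q2; q2-a->q3; q2-b->q3; q3-a->q0; q3-b->q0

Count input length modulo 4: every symbol advances one step around the cycle q0 → q1 → q2 → q3 → q0. Accept at q0.
4 states suffice.
        a   b  
>* q0   q1  q1 
   q1   q2  q2 
   q2   q3  q3 
   q3   q0  q0 
(> = start, * = accepting)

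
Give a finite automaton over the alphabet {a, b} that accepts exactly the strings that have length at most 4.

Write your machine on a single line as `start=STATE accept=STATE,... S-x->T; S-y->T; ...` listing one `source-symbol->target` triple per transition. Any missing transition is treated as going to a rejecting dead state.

start=q0; accept=q0,q1,q2,q3,q4; q0-a->q1; q0-b->q1; q1-a->q2; q1-b->q2; q2-a->q3; q2-b->q3; q3-a->q4; q3-b->q4; q4-a->q5; q4-b->q5; q5-a->q5; q5-b->q5

Count input length up to 5: every symbol moves from q0 toward q5, which means 'more than 4' and absorbs. Accept from {q0, q1, q2, q3, q4}.
A 6-state machine:
        a   b  
>* q0   q1  q1 
 * q1   q2  q2 
 * q2   q3  q3 
 * q3   q4  q4 
 * q4   q5  q5 
   q5   q5  q5 
(> = start, * = accepting)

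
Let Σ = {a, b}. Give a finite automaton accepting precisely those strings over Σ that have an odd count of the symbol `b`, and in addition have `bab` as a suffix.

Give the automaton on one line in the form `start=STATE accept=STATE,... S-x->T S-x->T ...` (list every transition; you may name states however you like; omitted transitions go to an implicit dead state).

Build one automaton per condition and run them in lockstep. One (2 states) tracks the count of `b`s modulo 2; the other (4 states) tracks how much of the suffix `bab` has currently been matched. Each combined state is a pair, one component from each; accept when both components accept. After merging equivalent states the machine shrinks.
With 5 states:
        a   b  
>  s0   s0  s1 
   s1   s1  s2 
   s2   s3  s1 
   s3   s0  s4 
 * s4   s1  s2 
(> = start, * = accepting)

start=s0 accept=s4 s0-a->s0 s0-b->s1 s1-a->s1 s1-b->s2 s2-a->s3 s2-b->s1 s3-a->s0 s3-b->s4 s4-a->s1 s4-b->s2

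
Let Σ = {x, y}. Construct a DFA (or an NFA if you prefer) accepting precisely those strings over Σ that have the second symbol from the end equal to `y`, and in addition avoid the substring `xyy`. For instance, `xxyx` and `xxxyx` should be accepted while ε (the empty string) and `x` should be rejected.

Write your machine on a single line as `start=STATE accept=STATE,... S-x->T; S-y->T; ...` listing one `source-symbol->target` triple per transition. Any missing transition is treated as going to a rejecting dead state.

start=s0; accept=s4,s5; s0-x->s1; s0-y->s2; s1-x->s1; s1-y->s3; s2-x->s4; s2-y->s5; s3-x->s4; s3-y->s6; s4-x->s1; s4-y->s3; s5-x->s4; s5-y->s5; s6-x->s6; s6-y->s6

Handle the two conditions separately and then intersect. One (7 states) tracks the last 2 symbols read; the other (4 states) tracks partial matches of the forbidden pattern `xyy`. Each combined state is a pair, one component from each; accept when both components accept. Equivalent product states are then merged.
With 7 states:
        x   y  
>  s0   s1  s2 
   s1   s1  s3 
   s2   s4  s5 
   s3   s4  s6 
 * s4   s1  s3 
 * s5   s4  s5 
   s6   s6  s6 
(> = start, * = accepting)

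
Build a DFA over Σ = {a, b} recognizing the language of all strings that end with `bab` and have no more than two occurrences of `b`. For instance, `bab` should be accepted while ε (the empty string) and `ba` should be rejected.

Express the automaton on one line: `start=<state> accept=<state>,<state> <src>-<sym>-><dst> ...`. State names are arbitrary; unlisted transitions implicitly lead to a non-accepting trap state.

Build one automaton per condition and run them in lockstep. The first has 4 states tracking how much of the suffix `bab` has currently been matched; the second has 4 states tracking the count of `b`s, saturating at 3. A product state is a pair (one from each), accepting exactly when both do. After merging equivalent states the machine shrinks.
With 5 states:
        a   b  
>  s0   s0  s1 
   s1   s2  s3 
   s2   s3  s4 
   s3   s3  s3 
 * s4   s3  s3 
(> = start, * = accepting)

start=s0 accept=s4 s0-a->s0 s0-b->s1 s1-a->s2 s1-b->s3 s2-a->s3 s2-b->s4 s3-a->s3 s3-b->s3 s4-a->s3 s4-b->s3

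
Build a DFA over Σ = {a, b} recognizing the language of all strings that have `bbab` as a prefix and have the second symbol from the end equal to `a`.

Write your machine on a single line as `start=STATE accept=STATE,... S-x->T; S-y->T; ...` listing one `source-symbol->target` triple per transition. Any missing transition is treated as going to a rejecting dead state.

Run two small machines in parallel and take their product. One (6 states) tracks whether the input so far still matches the prefix `bbab`; the other (7 states) tracks the last 2 symbols read. Each combined state is a pair, one component from each; accept when both components accept.
13 states suffice.
          a    b  
>  s0     s1   s2 
   s1     s3   s4 
   s2     s5   s6 
   s3     s3   s4 
   s4     s5   s7 
   s5     s3   s4 
   s6     s8   s7 
   s7     s5   s7 
   s8     s3   s9 
 * s9    s10  s11 
   s10   s12   s9 
   s11   s10  s11 
 * s12   s12   s9 
(> = start, * = accepting)

start=s0; accept=s9,s12; s0-a->s1; s0-b->s2; s1-a->s3; s1-b->s4; s2-a->s5; s2-b->s6; s3-a->s3; s3-b->s4; s4-a->s5; s4-b->s7; s5-a->s3; s5-b->s4; s6-a->s8; s6-b->s7; s7-a->s5; s7-b->s7; s8-a->s3; s8-b->s9; s9-a->s10; s9-b->s11; s10-a->s12; s10-b->s9; s11-a->s10; s11-b->s11; s12-a->s12; s12-b->s9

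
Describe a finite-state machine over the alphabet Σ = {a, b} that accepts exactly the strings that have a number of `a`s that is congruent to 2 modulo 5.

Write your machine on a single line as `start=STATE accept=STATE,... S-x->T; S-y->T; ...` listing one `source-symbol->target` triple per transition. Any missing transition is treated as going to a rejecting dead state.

start=s0; accept=s2; s0-a->s1; s0-b->s0; s1-a->s2; s1-b->s1; s2-a->s3; s2-b->s2; s3-a->s4; s3-b->s3; s4-a->s0; s4-b->s4

The only thing that matters is how many `a`s have appeared, reduced mod 5. Use one state per residue: s0 for 0, …, s4 for 4. Reading `a` moves to the next residue; anything else stays put. s2 is accepting.
A 5-state machine:
        a   b  
>  s0   s1  s0 
   s1   s2  s1 
 * s2   s3  s2 
   s3   s4  s3 
   s4   s0  s4 
(> = start, * = accepting)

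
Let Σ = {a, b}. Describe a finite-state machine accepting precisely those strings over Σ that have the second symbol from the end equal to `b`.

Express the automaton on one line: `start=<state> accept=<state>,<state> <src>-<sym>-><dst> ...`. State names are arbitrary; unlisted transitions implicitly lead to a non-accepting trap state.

start=s0 accept=s5,s6 s0-a->s1 s0-b->s2 s1-a->s3 s1-b->s4 s2-a->s5 s2-b->s6 s3-a->s3 s3-b->s4 s4-a->s5 s4-b->s6 s5-a->s3 s5-b->s4 s6-a->s5 s6-b->s6

Because acceptance depends on a position counted from the end, the machine has to buffer the most recent 2 symbols. Make each state the string of the last up-to-2 symbols read; on input `x` shift the window left and append `x`. Accept when the buffered window has length 2 and begins with `b`.
With 7 states:
        a   b  
>  s0   s1  s2 
   s1   s3  s4 
   s2   s5  s6 
   s3   s3  s4 
   s4   s5  s6 
 * s5   s3  s4 
 * s6   s5  s6 
(> = start, * = accepting)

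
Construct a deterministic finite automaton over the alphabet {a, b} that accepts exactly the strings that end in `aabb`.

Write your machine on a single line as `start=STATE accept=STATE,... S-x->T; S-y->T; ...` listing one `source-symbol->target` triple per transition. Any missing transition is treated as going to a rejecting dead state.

start=q0; accept=q4; q0-a->q1; q0-b->q0; q1-a->q2; q1-b->q0; q2-a->q2; q2-b->q3; q3-a->q1; q3-b->q4; q4-a->q1; q4-b->q0

Remember how much of `aabb` the current input suffix matches. State q0 means no match yet; q1 means the last symbol is `a`; q2 means the last 2 symbols are `aa`; q3 means the last 3 symbols are `aab`; q4 means the last 4 symbols are `aabb`. Only q4 accepts. On a mismatch, fall back to the longest proper suffix that is still a prefix of `aabb`.
With 5 states:
        a   b  
>  q0   q1  q0 
   q1   q2  q0 
   q2   q2  q3 
   q3   q1  q4 
 * q4   q1  q0 
(> = start, * = accepting)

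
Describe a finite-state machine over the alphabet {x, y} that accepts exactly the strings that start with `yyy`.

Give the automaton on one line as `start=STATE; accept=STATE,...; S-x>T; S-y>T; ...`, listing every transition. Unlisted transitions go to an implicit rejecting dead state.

Check the first 3 symbols one by one: A through C record how many have matched `yyy` so far; any wrong symbol goes to the dead state E. After all 3 match we enter the accepting sink D.
       x  y 
>  A   E  B 
   B   E  C 
   C   E  D 
 * D   D  D 
   E   E  E 
(> = start, * = accepting)

start=A; accept=D; A-x>E; A-y>B; B-x>E; B-y>C; C-x>E; C-y>D; D-x>D; D-y>D; E-x>E; E-y>E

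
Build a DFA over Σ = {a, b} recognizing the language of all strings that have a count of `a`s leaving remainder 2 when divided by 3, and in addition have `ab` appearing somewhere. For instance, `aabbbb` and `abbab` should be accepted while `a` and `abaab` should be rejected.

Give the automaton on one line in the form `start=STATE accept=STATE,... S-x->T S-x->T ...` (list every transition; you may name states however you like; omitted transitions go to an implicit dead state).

start=q0 accept=q5 q0-a->q1 q0-b->q0 q1-a->q2 q1-b->q3 q2-a->q4 q2-b->q5 q3-a->q5 q3-b->q3 q4-a->q1 q4-b->q6 q5-a->q6 q5-b->q5 q6-a->q3 q6-b->q6

Build one automaton per condition and run them in lockstep. One (3 states) tracks the count of `a`s modulo 3; the other (3 states) tracks whether and how much of `ab` has been seen. Each combined state is a pair, one component from each; accept when both components accept.
A 7-state machine:
        a   b  
>  q0   q1  q0 
   q1   q2  q3 
   q2   q4  q5 
   q3   q5  q3 
   q4   q1  q6 
 * q5   q6  q5 
   q6   q3  q6 
(> = start, * = accepting)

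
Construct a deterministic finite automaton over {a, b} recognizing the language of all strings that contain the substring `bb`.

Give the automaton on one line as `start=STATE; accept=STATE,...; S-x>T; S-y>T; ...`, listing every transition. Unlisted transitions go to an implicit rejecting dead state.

Track how much of `bb` has been matched so far: state q0 is no progress, q2 is the absorbing accept state reached once `bb` has occurred. Intermediate states record partial matches; on a mismatch, fall back to the longest reusable overlap.
With 3 states:
        a   b  
>  q0   q0  q1 
   q1   q0  q2 
 * q2   q2  q2 
(> = start, * = accepting)

start=q0; accept=q2; q0-a>q0; q0-b>q1; q1-a>q0; q1-b>q2; q2-a>q2; q2-b>q2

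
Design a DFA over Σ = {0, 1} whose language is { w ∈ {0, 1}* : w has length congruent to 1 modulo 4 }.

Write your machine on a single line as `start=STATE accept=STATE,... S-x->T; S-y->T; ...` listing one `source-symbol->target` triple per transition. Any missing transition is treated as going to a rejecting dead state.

Only the length mod 4 matters, so use a 4-cycle: from any state, every input symbol moves to the next state, wrapping q3 back to q0. Mark q1 accepting.
A 4-state machine:
        0   1  
>  q0   q1  q1 
 * q1   q2  q2 
   q2   q3  q3 
   q3   q0  q0 
(> = start, * = accepting)

start=q0; accept=q1; q0-0->q1; q0-1->q1; q1-0->q2; q1-1->q2; q2-0->q3; q2-1->q3; q3-0->q0; q3-1->q0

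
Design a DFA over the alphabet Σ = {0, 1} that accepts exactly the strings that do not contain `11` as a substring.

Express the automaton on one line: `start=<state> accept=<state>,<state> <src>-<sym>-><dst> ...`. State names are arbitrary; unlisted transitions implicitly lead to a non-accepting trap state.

start=A accept=A,B A-0->A A-1->B B-0->A B-1->C C-0->C C-1->C

This is the complement of 'contains `11`'. Use the same substring-matching states — A through C holding how much of `11` has just been matched — but flip the accepting set: everything except the trap C accepts.
A 3-state machine:
       0  1 
>* A   A  B 
 * B   A  C 
   C   C  C 
(> = start, * = accepting)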